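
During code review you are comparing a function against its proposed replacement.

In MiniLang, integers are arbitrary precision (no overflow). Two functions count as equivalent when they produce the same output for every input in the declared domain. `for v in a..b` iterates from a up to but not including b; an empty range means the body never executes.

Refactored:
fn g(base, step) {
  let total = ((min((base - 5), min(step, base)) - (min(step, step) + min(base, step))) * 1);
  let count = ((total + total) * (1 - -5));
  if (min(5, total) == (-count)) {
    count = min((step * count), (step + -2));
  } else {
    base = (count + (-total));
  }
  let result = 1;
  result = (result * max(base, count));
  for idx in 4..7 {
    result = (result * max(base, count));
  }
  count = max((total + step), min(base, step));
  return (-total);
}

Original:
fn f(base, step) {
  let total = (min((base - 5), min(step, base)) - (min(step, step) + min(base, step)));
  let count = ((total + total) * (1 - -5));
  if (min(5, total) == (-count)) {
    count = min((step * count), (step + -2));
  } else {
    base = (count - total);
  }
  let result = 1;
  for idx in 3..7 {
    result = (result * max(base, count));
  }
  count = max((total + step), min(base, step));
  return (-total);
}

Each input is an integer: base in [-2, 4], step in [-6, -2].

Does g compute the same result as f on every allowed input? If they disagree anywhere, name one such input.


Side by side, the visible changes include: min/max/abs usage differs, loop structure differs, constant usage differs, arithmetic usage differs, statement counts differ.
One worked example (base=4, step=-3) — f: total becomes 3; next count becomes 36; next (min(5, total) == (-count)) evaluates to false; next base becomes 33; next result becomes 1; next at idx=3:; next result becomes 36; next at idx=4:; next result becomes 1296; next at idx=5:; next result becomes 46656; next at idx=6:; next result becomes 1679616; next count becomes 0; next final value -3; g: total becomes 3; next count becomes 36; next (min(5, total) == (-count)) evaluates to false; next base becomes 33; next result becomes 1; next result becomes 36; next at idx=4:; next result becomes 1296; next at idx=5:; next result becomes 46656; next at idx=6:; next result becomes 1679616; next count becomes 0; next final value -3; agreement on -3.
Sweeping the whole domain (35 inputs) finds no disagreement.
verdict: equivalent


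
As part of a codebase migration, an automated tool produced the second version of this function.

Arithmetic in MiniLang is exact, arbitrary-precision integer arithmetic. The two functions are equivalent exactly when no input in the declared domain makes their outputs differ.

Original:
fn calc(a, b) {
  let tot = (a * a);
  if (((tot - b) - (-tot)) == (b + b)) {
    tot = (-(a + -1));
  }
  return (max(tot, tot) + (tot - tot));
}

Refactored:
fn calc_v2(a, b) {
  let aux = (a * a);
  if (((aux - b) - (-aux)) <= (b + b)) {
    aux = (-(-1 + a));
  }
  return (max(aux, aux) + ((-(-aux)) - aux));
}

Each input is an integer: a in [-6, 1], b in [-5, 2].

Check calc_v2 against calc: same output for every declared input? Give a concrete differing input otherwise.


At a=-1, b=1: calc gives 1, calc_v2 gives 2.
verdict: not equivalent; witness: a=-1, b=1


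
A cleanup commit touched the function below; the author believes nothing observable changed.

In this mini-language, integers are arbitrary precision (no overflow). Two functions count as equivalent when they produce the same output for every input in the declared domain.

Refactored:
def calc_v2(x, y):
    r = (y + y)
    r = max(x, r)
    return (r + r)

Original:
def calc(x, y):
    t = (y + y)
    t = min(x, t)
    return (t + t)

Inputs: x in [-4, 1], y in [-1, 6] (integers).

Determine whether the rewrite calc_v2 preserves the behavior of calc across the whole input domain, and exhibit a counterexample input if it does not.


Take x=-4, y=-1.
calc: t becomes -2; next t becomes -4; next final value -8
calc_v2: r becomes -2; next r becomes -2; next final value -4
-8 against -4: the behavior changed.
verdict: not equivalent; witness: x=-4, y=-1


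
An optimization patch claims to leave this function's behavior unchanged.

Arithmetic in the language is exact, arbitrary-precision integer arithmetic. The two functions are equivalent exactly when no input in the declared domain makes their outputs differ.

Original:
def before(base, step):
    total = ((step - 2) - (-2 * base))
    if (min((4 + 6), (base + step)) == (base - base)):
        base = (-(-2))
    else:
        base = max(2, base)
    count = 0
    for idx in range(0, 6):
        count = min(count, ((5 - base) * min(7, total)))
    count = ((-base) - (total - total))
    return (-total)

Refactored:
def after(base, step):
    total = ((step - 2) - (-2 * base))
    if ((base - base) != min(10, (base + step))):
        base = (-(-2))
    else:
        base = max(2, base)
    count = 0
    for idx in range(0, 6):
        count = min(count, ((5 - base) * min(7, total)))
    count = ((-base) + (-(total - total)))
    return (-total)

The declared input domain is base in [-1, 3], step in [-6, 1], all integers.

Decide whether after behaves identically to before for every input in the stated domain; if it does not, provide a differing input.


Whatever the rewrite altered, no input in the stated domain can expose a difference.
Spot check at base=2, step=0 — before: total=2, then (min((4 + 6), (base + step)) == (base - base)) is false, then base=2, then count=0, then (idx=0), then count=0, then (idx=1), then count=0, then (idx=2), then count=0, then (idx=3), then count=0, then (idx=4), then count=0, then (idx=5), then count=0, then count=-2, then returns -2. after: total=2, then ((base - base) != min(10, (base + step))) is true, then base=2, then count=0, then (idx=0), then count=0, then (idx=1), then count=0, then (idx=2), then count=0, then (idx=3), then count=0, then (idx=4), then count=0, then (idx=5), then count=0, then count=-2, then returns -2. Both give -2.
An exhaustive pass over the 40 declared inputs shows identical outputs.
verdict: equivalent


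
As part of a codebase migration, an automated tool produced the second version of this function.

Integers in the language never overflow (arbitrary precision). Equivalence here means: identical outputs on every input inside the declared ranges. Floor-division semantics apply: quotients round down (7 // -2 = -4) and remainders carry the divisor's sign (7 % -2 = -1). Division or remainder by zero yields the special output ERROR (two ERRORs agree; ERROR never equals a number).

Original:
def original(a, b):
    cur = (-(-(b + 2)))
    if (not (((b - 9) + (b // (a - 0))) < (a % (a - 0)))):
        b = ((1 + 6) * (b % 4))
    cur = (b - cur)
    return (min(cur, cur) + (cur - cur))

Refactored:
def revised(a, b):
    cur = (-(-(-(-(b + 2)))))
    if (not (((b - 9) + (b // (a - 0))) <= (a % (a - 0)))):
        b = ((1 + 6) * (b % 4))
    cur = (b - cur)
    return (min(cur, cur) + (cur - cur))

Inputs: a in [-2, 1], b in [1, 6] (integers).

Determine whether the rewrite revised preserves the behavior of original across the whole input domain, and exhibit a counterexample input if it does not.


The suspicious edit (`(((b - 9) + (b // (a - 0))) < (a % (a - 0)))` became `(((b - 9) + (b // (a - 0))) <= (a % (a - 0)))`) never changes the result for any input inside the declared domain.
One worked example (a=-1, b=4) — original: cur = 6; (not (((b - 9) + (b // (a - 0))) < (a % (a - 0)))) -> false; cur = -2; return -2; revised: cur = 6; (not (((b - 9) + (b // (a - 0))) <= (a % (a - 0)))) -> false; cur = -2; return -2; agreement on -2.
Every one of the 24 inputs gives matching results.
verdict: equivalent


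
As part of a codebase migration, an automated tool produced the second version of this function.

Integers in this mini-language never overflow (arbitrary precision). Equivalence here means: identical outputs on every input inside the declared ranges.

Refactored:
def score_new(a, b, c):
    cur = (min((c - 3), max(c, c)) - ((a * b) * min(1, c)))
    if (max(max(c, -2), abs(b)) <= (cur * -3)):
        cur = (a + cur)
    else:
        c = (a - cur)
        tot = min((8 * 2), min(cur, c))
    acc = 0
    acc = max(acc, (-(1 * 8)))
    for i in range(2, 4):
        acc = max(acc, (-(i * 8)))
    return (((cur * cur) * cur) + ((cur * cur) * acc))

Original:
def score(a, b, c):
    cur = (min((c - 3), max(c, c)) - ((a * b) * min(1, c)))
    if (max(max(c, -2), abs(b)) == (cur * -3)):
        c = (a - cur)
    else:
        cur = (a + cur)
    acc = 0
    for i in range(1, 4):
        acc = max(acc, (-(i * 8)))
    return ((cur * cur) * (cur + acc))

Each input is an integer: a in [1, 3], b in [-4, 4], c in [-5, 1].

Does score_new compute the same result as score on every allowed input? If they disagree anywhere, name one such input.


At a=1, b=-4, c=1: score gives 27, score_new gives 8.
verdict: not equivalent; witness: a=1, b=-4, c=1


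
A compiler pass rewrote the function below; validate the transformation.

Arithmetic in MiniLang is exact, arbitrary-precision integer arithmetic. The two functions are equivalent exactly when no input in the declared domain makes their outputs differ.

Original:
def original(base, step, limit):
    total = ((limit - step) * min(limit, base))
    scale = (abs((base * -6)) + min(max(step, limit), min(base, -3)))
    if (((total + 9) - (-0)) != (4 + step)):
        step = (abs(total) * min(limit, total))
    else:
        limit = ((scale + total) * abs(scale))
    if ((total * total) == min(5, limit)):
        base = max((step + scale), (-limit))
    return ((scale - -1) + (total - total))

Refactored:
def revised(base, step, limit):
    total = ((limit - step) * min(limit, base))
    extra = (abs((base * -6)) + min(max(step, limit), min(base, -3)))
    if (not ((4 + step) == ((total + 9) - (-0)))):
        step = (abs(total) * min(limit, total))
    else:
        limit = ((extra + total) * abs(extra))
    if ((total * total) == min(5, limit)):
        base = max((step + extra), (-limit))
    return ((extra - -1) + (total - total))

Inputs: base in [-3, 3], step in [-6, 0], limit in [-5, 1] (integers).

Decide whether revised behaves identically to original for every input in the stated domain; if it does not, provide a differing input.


This is a faithful refactor — boolean connective usage differs, and local variable names differ, and comparison usage differs, but the computed results match everywhere.
Spot check at base=-3, step=-4, limit=-2 — original: total := -6 | scale := 15 | (((total + 9) - (-0)) != (4 + step)): true | step := -36 | ((total * total) == min(5, limit)): false | result 16. revised: total := -6 | extra := 15 | (not ((4 + step) == ((total + 9) - (-0)))): true | step := -36 | ((total * total) == min(5, limit)): false | result 16. Both give 16.
An exhaustive pass over the 343 declared inputs shows identical outputs.
verdict: equivalent


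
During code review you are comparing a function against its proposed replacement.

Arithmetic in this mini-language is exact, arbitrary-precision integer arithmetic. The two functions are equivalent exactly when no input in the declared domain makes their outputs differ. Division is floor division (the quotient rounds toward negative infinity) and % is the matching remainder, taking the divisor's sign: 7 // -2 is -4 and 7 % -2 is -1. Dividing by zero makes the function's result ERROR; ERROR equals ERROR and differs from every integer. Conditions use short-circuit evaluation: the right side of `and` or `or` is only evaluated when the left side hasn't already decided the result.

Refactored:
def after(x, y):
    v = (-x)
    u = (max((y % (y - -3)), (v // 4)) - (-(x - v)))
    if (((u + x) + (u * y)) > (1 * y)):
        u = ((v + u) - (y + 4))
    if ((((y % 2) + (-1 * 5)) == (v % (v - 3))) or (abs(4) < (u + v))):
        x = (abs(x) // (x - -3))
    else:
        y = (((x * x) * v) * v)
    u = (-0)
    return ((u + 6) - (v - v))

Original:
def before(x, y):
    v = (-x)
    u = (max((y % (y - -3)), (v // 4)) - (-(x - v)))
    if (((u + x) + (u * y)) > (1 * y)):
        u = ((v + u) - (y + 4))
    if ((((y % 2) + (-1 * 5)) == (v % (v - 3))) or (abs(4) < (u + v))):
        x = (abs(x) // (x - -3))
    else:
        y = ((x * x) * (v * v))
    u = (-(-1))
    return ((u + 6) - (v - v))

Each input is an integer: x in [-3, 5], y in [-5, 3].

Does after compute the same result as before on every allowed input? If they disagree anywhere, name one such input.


Not equivalent: x=-2, y=-5 separates them (7 vs 6).
before: v becomes 2; next u becomes -4; next (((u + x) + (u * y)) > (1 * y)) evaluates to true; next u becomes -1; next ((((y % 2) + (-1 * 5)) == (v % (v - 3))) or (abs(4) < (u + v))) evaluates to false; next y becomes 16; next u becomes 1; next final value 7
after: v becomes 2; next u becomes -4; next (((u + x) + (u * y)) > (1 * y)) evaluates to true; next u becomes -1; next ((((y % 2) + (-1 * 5)) == (v % (v - 3))) or (abs(4) < (u + v))) evaluates to false; next y becomes 16; next u becomes 0; next final value 6
verdict: not equivalent; witness: x=-2, y=-5


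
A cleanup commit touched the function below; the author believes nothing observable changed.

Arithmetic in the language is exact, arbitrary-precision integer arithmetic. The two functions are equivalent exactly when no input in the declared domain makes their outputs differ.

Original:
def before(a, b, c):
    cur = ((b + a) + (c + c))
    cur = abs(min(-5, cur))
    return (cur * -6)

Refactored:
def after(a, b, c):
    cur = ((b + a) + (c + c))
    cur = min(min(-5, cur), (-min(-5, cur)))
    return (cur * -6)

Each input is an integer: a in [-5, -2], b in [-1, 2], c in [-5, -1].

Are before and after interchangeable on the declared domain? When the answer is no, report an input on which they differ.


Not equivalent: a=-5, b=-1, c=-5 separates them (-96 vs 96).
before: cur = -16; cur = 16; return -96
after: cur = -16; cur = -16; return 96
verdict: not equivalent; witness: a=-5, b=-1, c=-5


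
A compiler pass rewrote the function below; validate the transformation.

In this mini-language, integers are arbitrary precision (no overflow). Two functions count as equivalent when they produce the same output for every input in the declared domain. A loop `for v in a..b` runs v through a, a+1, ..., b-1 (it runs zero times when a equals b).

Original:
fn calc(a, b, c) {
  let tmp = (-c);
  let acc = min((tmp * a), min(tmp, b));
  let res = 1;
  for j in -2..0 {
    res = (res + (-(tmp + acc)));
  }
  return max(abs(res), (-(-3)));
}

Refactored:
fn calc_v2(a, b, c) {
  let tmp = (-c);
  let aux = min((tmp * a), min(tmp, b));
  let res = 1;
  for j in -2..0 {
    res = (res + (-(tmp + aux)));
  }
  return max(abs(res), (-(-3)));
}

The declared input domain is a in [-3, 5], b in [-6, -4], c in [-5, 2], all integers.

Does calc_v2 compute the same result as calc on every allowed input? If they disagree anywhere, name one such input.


This is a faithful refactor — local variable names differ, but the computed results match everywhere.
Spot check at a=-2, b=-5, c=-5 — calc: tmp = 5; acc = -10; res = 1; [j=-2]; res = 6; [j=-1]; res = 11; return 11. calc_v2: tmp = 5; aux = -10; res = 1; [j=-2]; res = 6; [j=-1]; res = 11; return 11. Both give 11.
An exhaustive pass over the 216 declared inputs shows identical outputs.
verdict: equivalent


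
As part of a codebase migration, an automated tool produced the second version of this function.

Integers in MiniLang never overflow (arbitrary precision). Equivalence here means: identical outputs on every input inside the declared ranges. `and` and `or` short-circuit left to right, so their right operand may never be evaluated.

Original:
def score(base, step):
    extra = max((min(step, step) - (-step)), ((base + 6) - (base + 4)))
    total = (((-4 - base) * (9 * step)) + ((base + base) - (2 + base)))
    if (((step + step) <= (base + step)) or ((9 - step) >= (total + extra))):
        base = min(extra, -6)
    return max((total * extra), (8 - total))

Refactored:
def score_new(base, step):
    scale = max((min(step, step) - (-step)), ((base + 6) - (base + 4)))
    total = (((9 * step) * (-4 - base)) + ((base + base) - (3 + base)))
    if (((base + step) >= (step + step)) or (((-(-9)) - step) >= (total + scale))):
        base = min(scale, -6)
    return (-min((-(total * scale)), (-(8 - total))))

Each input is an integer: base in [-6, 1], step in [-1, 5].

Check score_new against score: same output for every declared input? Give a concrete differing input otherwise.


The rewrite breaks on base=-6, step=-1, where the results are 34 and 35.
score: extra becomes 2; next total becomes -26; next (((step + step) <= (base + step)) or ((9 - step) >= (total + extra))) evaluates to true; next base becomes -6; next final value 34
score_new: scale becomes 2; next total becomes -27; next (((base + step) >= (step + step)) or (((-(-9)) - step) >= (total + scale))) evaluates to true; next base becomes -6; next final value 35
verdict: not equivalent; witness: base=-6, step=-1


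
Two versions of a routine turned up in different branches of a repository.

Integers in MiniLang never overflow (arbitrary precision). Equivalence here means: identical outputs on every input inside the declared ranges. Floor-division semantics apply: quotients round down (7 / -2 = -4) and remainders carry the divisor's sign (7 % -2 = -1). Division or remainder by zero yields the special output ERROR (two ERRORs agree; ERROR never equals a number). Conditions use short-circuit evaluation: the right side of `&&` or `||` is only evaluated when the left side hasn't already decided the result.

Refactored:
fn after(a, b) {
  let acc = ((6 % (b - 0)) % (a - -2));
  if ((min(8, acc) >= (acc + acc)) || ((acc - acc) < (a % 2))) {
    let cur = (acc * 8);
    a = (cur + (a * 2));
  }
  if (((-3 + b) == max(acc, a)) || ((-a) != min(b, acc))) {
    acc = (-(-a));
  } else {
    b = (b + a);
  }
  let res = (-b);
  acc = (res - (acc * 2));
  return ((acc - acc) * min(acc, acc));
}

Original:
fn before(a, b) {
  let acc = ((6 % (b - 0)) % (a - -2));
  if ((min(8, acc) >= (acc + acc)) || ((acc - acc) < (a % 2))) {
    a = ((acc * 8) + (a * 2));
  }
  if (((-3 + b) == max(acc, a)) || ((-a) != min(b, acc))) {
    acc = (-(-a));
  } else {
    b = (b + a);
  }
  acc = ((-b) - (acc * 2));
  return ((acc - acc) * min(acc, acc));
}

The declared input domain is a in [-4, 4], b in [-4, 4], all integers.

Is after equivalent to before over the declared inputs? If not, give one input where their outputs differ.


Changes here: local variable names differ, statement counts differ; the full 81-point sweep finds no disagreement.
verdict: equivalent


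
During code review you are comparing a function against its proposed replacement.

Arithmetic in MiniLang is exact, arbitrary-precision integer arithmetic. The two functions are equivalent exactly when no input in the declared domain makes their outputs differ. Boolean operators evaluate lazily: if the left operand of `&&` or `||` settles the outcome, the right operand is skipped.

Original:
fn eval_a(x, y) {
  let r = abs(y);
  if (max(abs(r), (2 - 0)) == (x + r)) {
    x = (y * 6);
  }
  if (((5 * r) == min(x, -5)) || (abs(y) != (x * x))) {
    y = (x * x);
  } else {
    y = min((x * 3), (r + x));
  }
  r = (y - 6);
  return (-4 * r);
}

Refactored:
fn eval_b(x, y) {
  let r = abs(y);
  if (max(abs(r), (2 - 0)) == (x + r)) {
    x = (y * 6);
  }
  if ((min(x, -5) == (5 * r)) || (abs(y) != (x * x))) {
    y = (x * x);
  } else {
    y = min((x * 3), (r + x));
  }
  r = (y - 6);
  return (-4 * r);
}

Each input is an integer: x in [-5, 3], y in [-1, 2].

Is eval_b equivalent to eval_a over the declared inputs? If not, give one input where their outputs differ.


The two are interchangeable: same computation, different form, and every declared input agrees.
Spot check at x=-2, y=-1 — eval_a: r becomes 1; next (max(abs(r), (2 - 0)) == (x + r)) evaluates to false; next (((5 * r) == min(x, -5)) || (abs(y) != (x * x))) evaluates to true; next y becomes 4; next r becomes -2; next final value 8. eval_b: r becomes 1; next (max(abs(r), (2 - 0)) == (x + r)) evaluates to false; next ((min(x, -5) == (5 * r)) || (abs(y) != (x * x))) evaluates to true; next y becomes 4; next r becomes -2; next final value 8. Both give 8.
Checked all 36 inputs in the declared domain: the outputs agree on every one.
verdict: equivalent


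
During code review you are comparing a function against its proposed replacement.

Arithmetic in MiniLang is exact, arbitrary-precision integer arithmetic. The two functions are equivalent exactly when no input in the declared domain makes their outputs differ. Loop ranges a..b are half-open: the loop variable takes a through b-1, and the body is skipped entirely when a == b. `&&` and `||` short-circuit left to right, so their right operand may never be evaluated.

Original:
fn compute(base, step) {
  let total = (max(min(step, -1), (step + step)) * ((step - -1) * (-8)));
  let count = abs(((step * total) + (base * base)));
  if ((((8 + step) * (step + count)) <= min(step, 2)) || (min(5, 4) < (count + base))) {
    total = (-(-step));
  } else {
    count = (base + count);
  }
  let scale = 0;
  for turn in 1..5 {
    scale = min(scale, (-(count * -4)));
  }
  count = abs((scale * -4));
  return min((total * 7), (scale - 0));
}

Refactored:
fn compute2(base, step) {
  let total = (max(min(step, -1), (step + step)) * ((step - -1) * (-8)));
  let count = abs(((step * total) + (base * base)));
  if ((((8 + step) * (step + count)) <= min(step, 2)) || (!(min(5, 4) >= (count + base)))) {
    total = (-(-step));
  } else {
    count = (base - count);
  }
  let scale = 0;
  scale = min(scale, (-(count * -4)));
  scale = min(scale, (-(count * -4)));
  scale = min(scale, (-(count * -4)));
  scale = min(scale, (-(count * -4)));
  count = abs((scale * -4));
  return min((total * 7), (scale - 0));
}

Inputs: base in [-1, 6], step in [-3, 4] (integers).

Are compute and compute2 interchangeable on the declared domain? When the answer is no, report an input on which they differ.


On input base=-1, step=-1, compute returns 0 while compute2 returns -8.
verdict: not equivalent; witness: base=-1, step=-1


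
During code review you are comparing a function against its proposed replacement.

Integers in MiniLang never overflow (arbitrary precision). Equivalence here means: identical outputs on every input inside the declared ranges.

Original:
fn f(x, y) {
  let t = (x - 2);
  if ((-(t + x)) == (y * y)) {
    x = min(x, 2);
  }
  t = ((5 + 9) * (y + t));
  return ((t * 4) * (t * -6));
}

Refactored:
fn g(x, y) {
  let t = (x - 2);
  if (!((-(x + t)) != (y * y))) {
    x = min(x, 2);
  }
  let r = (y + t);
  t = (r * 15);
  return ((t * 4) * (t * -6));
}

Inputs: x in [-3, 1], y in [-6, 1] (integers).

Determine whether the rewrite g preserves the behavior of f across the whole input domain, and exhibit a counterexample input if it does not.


Run the pair on x=-3, y=-6.
f: t := -5 | ((-(t + x)) == (y * y)): false | t := -154 | result -569184
g: t := -5 | (!((-(x + t)) != (y * y))): false | r := -11 | t := -165 | result -653400
-569184 != -653400, so the rewrite changes behavior.
verdict: not equivalent; witness: x=-3, y=-6


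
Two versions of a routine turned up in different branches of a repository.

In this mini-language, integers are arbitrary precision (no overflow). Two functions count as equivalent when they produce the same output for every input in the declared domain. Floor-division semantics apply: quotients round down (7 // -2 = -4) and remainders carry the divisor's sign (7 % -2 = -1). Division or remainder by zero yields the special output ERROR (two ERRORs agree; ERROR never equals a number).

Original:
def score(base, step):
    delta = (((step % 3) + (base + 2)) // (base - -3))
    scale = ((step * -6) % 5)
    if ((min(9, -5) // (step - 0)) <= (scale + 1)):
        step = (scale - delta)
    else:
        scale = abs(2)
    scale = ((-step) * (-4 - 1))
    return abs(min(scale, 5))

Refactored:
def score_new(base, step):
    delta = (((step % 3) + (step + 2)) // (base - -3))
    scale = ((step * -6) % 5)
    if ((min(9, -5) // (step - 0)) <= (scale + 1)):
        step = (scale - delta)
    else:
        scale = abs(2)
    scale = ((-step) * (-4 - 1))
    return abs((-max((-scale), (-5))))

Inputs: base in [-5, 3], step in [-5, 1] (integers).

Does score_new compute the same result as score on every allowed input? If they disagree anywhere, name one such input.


Evaluate both at base=-4, step=-5.
score: delta=1, then scale=0, then ((min(9, -5) // (step - 0)) <= (scale + 1)) is true, then step=-1, then scale=-5, then returns 5
score_new: delta=2, then scale=0, then ((min(9, -5) // (step - 0)) <= (scale + 1)) is true, then step=-2, then scale=-10, then returns 10
5 and 10 differ, so these are not the same function on this domain.
verdict: not equivalent; witness: base=-4, step=-5


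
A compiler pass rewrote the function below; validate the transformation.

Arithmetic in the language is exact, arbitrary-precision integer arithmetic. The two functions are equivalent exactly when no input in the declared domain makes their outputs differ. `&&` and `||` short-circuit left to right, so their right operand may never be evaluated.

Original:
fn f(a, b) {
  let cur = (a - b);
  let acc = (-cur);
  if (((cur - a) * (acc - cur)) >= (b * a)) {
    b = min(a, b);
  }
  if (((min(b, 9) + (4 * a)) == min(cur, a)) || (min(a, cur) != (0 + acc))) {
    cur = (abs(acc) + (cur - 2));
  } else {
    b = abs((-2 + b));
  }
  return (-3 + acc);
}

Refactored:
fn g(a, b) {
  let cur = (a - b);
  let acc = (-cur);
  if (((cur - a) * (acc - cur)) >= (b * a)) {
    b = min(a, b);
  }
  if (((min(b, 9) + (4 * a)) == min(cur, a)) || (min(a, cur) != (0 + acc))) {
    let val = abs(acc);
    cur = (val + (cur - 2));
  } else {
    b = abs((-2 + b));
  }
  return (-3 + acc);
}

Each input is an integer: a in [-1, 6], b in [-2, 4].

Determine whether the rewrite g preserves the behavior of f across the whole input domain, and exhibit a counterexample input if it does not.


Comparing the listings, the differences include: statement counts differ, local variable names differ.
Spot check at a=6, b=4 — f: cur=2, then acc=-2, then (((cur - a) * (acc - cur)) >= (b * a)) is false, then (((min(b, 9) + (4 * a)) == min(cur, a)) || (min(a, cur) != (0 + acc))) is true, then cur=2, then returns -5. g: cur=2, then acc=-2, then (((cur - a) * (acc - cur)) >= (b * a)) is false, then (((min(b, 9) + (4 * a)) == min(cur, a)) || (min(a, cur) != (0 + acc))) is true, then val=2, then cur=2, then returns -5. Both give -5.
Across all 56 domain points the two functions coincide.
verdict: equivalent


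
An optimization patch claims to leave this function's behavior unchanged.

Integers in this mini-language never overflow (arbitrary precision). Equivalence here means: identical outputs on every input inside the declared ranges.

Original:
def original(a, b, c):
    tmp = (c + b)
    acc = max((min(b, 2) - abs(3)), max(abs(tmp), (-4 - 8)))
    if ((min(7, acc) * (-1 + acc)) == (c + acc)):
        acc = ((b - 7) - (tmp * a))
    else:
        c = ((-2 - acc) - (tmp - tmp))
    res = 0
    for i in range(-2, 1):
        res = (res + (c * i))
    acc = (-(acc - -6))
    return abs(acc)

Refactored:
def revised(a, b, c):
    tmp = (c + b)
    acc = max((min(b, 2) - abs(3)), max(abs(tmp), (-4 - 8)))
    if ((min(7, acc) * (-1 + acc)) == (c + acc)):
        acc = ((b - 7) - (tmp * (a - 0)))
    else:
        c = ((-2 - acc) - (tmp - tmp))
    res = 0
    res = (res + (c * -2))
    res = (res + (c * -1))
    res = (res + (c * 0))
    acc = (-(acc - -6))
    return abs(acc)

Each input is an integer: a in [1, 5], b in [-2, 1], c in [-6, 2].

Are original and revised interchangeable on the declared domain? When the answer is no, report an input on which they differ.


The two versions differ — the changes include loop structure differs, plus statement counts differ, plus arithmetic usage differs, plus local variable names differ, plus constant usage differs.
One worked example (a=5, b=-2, c=-2) — original: tmp becomes -4; next acc becomes 4; next ((min(7, acc) * (-1 + acc)) == (c + acc)) evaluates to false; next c becomes -6; next res becomes 0; next at i=-2:; next res becomes 12; next at i=-1:; next res becomes 18; next at i=0:; next res becomes 18; next acc becomes -10; next final value 10; revised: tmp becomes -4; next acc becomes 4; next ((min(7, acc) * (-1 + acc)) == (c + acc)) evaluates to false; next c becomes -6; next res becomes 0; next res becomes 12; next res becomes 18; next res becomes 18; next acc becomes -10; next final value 10; agreement on 10.
Across all 180 domain points the two functions coincide.
verdict: equivalent


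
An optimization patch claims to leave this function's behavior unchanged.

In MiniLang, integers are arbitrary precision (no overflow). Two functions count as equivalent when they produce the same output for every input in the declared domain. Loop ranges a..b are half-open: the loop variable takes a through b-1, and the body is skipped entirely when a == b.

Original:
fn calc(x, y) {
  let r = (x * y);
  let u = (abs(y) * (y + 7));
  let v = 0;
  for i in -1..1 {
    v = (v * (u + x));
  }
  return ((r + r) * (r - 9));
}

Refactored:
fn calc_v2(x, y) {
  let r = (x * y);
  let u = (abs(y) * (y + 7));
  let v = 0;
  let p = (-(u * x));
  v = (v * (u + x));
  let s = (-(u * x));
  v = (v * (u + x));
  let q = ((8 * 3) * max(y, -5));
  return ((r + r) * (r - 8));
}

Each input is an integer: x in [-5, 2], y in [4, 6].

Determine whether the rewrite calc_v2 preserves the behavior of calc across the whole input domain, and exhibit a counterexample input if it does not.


There is a counterexample at x=-5, y=4: 1160 on one side, 1120 on the other.
calc: r = -20; u = 44; v = 0; [i=-1]; v = 0; [i=0]; v = 0; return 1160
calc_v2: r = -20; u = 44; v = 0; p = 220; v = 0; s = 220; v = 0; q = 96; return 1120
verdict: not equivalent; witness: x=-5, y=4


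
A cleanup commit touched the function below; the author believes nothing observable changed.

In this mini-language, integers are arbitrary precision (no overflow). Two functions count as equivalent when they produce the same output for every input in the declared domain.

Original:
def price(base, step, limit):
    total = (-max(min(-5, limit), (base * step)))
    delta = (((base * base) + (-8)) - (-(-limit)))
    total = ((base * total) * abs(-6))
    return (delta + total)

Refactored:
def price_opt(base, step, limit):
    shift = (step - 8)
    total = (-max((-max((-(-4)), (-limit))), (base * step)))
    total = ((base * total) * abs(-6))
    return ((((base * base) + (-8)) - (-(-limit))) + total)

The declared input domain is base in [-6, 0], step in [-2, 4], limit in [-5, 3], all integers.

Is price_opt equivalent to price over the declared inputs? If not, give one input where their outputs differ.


Not equivalent: base=-6, step=1, limit=-4 separates them (-148 vs -112).
price: total becomes 5; next delta becomes 32; next total becomes -180; next final value -148
price_opt: shift becomes -7; next total becomes 4; next total becomes -144; next final value -112
verdict: not equivalent; witness: base=-6, step=1, limit=-4


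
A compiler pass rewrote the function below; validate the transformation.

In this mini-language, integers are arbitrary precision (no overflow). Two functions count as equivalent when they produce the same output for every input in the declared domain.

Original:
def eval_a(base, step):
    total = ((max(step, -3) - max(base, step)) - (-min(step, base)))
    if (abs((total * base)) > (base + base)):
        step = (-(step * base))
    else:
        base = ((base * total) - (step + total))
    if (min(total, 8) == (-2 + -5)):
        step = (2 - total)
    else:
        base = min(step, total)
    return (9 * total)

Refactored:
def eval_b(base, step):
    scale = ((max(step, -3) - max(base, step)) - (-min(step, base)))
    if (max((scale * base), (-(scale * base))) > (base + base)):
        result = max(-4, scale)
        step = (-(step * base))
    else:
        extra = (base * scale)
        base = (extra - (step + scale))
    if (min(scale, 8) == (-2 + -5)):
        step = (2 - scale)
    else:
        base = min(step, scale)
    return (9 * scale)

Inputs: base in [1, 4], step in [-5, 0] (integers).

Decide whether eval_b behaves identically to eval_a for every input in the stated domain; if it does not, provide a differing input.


Reading the diff, among the changes: min/max/abs usage differs, statement counts differ, local variable names differ, constant usage differs, arithmetic usage differs.
Tracing base=2, step=-4: eval_a: total := -9 | (abs((total * base)) > (base + base)): true | step := 8 | (min(total, 8) == (-2 + -5)): false | base := -9 | result -81 | eval_b: scale := -9 | (max((scale * base), (-(scale * base))) > (base + base)): true | result := -4 | step := 8 | (min(scale, 8) == (-2 + -5)): false | base := -9 | result -81 — matching result -81.
An exhaustive pass over the 24 declared inputs shows identical outputs.
verdict: equivalent


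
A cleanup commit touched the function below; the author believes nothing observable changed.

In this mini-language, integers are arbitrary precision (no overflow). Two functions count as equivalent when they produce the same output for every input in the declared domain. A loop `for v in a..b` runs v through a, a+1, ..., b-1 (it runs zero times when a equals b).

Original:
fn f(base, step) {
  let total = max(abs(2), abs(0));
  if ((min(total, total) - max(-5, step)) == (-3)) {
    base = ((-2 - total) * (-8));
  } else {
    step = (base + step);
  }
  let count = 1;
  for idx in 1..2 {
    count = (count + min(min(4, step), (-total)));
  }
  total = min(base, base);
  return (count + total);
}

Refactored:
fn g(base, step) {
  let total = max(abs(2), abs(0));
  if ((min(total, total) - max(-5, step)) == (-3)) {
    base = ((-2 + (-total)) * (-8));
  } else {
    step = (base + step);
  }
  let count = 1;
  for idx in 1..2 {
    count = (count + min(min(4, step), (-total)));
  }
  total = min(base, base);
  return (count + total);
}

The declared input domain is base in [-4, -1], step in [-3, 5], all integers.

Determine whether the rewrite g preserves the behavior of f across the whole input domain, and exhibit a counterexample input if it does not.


This is a faithful refactor — arithmetic usage differs, but the computed results match everywhere.
Spot check at base=-4, step=0 — f: total becomes 2; next ((min(total, total) - max(-5, step)) == (-3)) evaluates to false; next step becomes -4; next count becomes 1; next at idx=1:; next count becomes -3; next total becomes -4; next final value -7. g: total becomes 2; next ((min(total, total) - max(-5, step)) == (-3)) evaluates to false; next step becomes -4; next count becomes 1; next at idx=1:; next count becomes -3; next total becomes -4; next final value -7. Both give -7.
Across all 36 domain points the two functions coincide.
verdict: equivalent


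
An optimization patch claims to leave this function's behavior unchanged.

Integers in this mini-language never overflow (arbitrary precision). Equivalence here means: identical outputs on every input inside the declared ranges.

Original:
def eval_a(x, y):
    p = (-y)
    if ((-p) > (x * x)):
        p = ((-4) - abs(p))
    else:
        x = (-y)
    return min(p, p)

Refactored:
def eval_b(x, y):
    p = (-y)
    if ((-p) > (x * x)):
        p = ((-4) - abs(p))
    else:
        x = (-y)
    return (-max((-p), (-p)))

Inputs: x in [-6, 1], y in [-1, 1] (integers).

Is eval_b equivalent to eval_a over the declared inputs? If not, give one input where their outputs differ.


Reading the diff, among the changes: min/max/abs usage differs.
Spot check at x=1, y=1 — eval_a: p becomes -1; next ((-p) > (x * x)) evaluates to false; next x becomes -1; next final value -1. eval_b: p becomes -1; next ((-p) > (x * x)) evaluates to false; next x becomes -1; next final value -1. Both give -1.
Checked all 24 inputs in the declared domain: the outputs agree on every one.
verdict: equivalent


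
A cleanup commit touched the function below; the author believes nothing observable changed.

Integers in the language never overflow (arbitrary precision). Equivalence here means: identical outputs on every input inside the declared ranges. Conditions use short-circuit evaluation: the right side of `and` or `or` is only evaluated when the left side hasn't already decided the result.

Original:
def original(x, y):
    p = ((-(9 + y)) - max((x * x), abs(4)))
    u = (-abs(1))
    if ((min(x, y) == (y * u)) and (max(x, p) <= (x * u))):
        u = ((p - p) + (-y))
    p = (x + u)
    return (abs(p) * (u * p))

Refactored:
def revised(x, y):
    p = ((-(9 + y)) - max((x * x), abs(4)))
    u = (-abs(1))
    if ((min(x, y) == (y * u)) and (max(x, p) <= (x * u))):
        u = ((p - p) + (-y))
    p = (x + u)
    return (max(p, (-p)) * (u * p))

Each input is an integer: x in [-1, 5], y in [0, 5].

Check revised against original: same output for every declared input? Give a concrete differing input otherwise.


Differences: min/max/abs usage differs — yet all 42 inputs agree.
verdict: equivalent


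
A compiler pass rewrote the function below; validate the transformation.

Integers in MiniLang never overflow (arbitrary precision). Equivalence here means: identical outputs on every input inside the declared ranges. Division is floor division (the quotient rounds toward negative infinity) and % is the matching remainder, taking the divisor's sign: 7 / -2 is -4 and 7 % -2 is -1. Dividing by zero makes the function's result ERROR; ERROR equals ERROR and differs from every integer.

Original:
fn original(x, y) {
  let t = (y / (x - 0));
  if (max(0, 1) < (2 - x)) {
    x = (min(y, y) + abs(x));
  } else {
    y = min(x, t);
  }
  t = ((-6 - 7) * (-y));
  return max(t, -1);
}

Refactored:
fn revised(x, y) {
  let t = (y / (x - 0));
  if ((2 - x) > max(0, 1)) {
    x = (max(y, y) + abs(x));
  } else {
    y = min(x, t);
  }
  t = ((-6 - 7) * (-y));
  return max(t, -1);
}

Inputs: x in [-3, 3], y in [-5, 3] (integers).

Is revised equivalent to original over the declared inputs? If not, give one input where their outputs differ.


Although `min(y, y)` became `max(y, y)`, no input in the stated domain can expose it.
As a probe, take x=-3, y=2: original runs t = -1; (max(0, 1) < (2 - x)) -> true; x = 5; t = 26; return 26; revised runs t = -1; ((2 - x) > max(0, 1)) -> true; x = 5; t = 26; return 26; both end at 26.
Every one of the 63 inputs gives matching results.
verdict: equivalent


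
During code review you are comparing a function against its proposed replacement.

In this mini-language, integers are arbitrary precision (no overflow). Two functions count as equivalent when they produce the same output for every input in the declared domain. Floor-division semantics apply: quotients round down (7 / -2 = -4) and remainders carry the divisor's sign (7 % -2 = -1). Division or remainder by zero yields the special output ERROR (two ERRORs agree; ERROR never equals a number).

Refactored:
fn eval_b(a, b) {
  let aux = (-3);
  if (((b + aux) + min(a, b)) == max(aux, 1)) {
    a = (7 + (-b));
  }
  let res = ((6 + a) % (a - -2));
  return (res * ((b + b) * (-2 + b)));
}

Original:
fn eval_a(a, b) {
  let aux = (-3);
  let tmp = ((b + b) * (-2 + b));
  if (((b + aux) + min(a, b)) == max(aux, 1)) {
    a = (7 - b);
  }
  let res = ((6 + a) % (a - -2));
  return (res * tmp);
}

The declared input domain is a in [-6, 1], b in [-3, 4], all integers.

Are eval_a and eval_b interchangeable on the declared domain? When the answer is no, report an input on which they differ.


Changes here: arithmetic usage differs, plus statement counts differ, plus local variable names differ; the full 64-point sweep finds no disagreement.
verdict: equivalent


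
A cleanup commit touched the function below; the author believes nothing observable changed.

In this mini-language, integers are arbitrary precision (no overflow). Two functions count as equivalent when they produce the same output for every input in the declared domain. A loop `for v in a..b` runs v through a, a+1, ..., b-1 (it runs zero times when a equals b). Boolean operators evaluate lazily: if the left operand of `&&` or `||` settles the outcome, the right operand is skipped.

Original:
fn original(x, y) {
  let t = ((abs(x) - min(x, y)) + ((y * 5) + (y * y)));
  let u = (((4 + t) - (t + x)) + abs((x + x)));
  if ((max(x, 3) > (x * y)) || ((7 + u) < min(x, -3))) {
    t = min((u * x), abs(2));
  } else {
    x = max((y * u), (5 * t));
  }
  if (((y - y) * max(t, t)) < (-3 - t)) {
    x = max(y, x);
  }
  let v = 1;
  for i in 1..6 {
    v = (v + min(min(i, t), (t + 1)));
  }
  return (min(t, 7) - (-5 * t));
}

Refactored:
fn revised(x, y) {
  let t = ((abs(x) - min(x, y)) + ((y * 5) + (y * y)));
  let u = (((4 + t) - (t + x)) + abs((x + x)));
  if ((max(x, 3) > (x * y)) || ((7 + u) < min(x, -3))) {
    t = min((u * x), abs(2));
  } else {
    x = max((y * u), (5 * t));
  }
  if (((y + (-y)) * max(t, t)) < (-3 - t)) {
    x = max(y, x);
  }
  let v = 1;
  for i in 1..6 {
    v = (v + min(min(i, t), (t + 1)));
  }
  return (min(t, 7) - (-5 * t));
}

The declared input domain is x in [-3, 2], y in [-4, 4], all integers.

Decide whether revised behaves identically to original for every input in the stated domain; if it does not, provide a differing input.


Although arithmetic usage differs, 54/54 inputs agree.
verdict: equivalent
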